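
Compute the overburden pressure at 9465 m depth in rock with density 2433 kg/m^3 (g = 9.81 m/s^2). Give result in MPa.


P = rho * g * z / 1e6
= 2433 * 9.81 * 9465 / 1e6
= 225908064.45 / 1e6
= 225.9081 MPa

225.9081


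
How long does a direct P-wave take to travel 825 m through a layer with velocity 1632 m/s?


t = x / V
= 825 / 1632
= 0.5055 s

0.5055


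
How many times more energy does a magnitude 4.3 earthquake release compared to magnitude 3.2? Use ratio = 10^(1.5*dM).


M2 - M1 = 4.3 - 3.2 = 1.1
1.5 * 1.1 = 1.65
ratio = 10^1.65 = 44.67

44.67


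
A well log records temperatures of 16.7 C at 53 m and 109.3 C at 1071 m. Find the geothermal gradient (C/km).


dT = 109.3 - 16.7 = 92.6 C
dz = 1071 - 53 = 1018 m
gradient = dT/dz * 1000 = 92.6/1018 * 1000 = 90.9627 C/km

90.9627


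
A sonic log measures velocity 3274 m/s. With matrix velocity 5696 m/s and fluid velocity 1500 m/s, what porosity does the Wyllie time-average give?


1/V - 1/Vm = 1/3274 - 1/5696 = 0.00012987
1/Vf - 1/Vm = 1/1500 - 1/5696 = 0.0004911
phi = 0.00012987 / 0.0004911 = 0.2645

0.2645


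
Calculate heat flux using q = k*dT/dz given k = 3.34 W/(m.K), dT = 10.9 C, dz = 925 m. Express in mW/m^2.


q = k * dT / dz * 1000
= 3.34 * 10.9 / 925 * 1000
= 0.039358 * 1000
= 39.3578 mW/m^2

39.3578


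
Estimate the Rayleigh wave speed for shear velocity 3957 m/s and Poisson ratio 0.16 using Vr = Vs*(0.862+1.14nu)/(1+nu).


Numerator factor = 0.862 + 1.14*0.16 = 1.0444
Denominator = 1 + 0.16 = 1.16
Vr = 3957 * 1.0444 / 1.16 = 3562.66 m/s

3562.66


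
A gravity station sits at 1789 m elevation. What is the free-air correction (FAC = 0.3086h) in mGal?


FAC = 0.3086 * h
= 0.3086 * 1789
= 552.0854 mGal

552.0854


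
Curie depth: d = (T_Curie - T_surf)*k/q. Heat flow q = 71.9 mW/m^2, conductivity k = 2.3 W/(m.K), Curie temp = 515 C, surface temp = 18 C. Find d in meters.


T_Curie - T_surf = 515 - 18 = 497 C
Convert q to W/m^2: 71.9 mW/m^2 = 0.0719 W/m^2
d = 497 * 2.3 / 0.0719 = 15898.47 m

15898.47


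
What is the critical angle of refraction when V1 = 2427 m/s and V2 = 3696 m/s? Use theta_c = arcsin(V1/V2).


V1/V2 = 2427/3696 = 0.656656
theta_c = arcsin(0.656656) = 41.0453 degrees

41.0453


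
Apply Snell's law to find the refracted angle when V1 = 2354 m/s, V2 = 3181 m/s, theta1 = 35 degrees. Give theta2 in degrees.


sin(theta1) = sin(35 deg) = 0.573576
sin(theta2) = V2/V1 * sin(theta1) = 3181/2354 * 0.573576 = 0.775084
theta2 = arcsin(0.775084) = 50.8126 degrees

50.8126


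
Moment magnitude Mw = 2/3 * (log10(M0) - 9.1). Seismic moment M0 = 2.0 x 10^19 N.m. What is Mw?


log10(M0) = log10(2.0 x 10^19) = 19.301
Mw = 2/3 * (19.301 - 9.1)
= 2/3 * 10.201
= 6.8

6.8


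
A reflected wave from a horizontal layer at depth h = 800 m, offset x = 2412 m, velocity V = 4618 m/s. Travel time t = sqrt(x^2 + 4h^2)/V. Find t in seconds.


x^2 + 4h^2 = 2412^2 + 4*800^2 = 5817744 + 2560000 = 8377744
sqrt(8377744) = 2894.4333
t = 2894.4333 / 4618 = 0.6268 s

0.6268


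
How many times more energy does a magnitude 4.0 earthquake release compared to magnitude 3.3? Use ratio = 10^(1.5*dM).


M2 - M1 = 4.0 - 3.3 = 0.7
1.5 * 0.7 = 1.05
ratio = 10^1.05 = 11.22

11.22


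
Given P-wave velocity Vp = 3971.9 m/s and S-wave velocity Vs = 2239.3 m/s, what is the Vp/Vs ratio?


Vp/Vs = 3971.9 / 2239.3
= 1.7737

1.7737


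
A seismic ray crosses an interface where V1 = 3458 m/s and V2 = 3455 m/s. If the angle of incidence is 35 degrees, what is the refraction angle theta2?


sin(theta1) = sin(35 deg) = 0.573576
sin(theta2) = V2/V1 * sin(theta1) = 3455/3458 * 0.573576 = 0.573079
theta2 = arcsin(0.573079) = 34.9652 degrees

34.9652


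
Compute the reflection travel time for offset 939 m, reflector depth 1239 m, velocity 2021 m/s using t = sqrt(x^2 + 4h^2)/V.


x^2 + 4h^2 = 939^2 + 4*1239^2 = 881721 + 6140484 = 7022205
sqrt(7022205) = 2649.9443
t = 2649.9443 / 2021 = 1.3112 s

1.3112


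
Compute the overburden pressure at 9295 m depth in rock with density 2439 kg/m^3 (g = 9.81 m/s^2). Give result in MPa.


P = rho * g * z / 1e6
= 2439 * 9.81 * 9295 / 1e6
= 222397654.05 / 1e6
= 222.3977 MPa

222.3977


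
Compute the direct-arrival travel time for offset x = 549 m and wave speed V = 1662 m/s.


t = x / V
= 549 / 1662
= 0.3303 s

0.3303


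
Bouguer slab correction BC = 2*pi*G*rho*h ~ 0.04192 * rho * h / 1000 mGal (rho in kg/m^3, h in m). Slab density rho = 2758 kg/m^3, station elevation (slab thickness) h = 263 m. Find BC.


BC = 0.04192 * rho * h / 1000
= 0.04192 * 2758 * 263 / 1000
= 30.4068 mGal

30.4068


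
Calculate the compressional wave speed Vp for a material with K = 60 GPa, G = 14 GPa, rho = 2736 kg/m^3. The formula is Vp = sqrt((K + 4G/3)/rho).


First compute the effective modulus:
K + 4G/3 = 60e9 + 4*14e9/3 = 78666666666.67 Pa
Then divide by density:
78666666666.67 / 2736 = 28752436.6472 Pa/(kg/m^3)
Take the square root:
Vp = sqrt(28752436.6472) = 5362.13 m/s

5362.13


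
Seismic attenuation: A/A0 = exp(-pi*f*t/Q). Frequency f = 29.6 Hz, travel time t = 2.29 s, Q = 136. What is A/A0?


pi*f*t/Q = pi*29.6*2.29/136 = 1.565807
A/A0 = exp(-1.565807) = 0.208919

0.208919


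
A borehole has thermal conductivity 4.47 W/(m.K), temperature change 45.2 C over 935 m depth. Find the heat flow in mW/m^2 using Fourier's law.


q = k * dT / dz * 1000
= 4.47 * 45.2 / 935 * 1000
= 0.21609 * 1000
= 216.0898 mW/m^2

216.0898


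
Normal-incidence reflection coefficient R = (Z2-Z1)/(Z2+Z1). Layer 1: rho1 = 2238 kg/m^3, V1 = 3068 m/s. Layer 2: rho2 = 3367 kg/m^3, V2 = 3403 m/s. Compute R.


Z1 = 2238 * 3068 = 6866184
Z2 = 3367 * 3403 = 11457901
R = (11457901 - 6866184) / (11457901 + 6866184) = 4591717 / 18324085 = 0.2506

0.2506


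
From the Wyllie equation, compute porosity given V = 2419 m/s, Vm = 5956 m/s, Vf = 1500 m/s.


1/V - 1/Vm = 1/2419 - 1/5956 = 0.0002455
1/Vf - 1/Vm = 1/1500 - 1/5956 = 0.00049877
phi = 0.0002455 / 0.00049877 = 0.4922

0.4922


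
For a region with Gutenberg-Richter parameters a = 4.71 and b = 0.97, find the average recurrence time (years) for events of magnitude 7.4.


log10(N) = 4.71 - 0.97*7.4 = -2.468
N = 10^-2.468 = 0.003404
T = 1/N = 1/0.003404 = 293.765 years

293.765


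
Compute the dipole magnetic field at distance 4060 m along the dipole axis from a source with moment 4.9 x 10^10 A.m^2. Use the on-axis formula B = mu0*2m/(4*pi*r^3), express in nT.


m = 4.9 x 10^10 = 49000000000 A.m^2
2m = 98000000000 A.m^2
r^3 = 4060^3 = 66923416000
B = (4pi*10^-7) * 98000000000 / (4*pi * 66923416000) * 1e9
= 123150.432021 / 840984448234.93 * 1e9
= 146.436 nT

146.436


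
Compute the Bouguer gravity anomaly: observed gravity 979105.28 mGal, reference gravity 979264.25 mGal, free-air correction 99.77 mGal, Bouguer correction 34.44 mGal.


BA = g_obs - g_ref + FAC - BC
= 979105.28 - 979264.25 + 99.77 - 34.44
= -93.64 mGal

-93.64


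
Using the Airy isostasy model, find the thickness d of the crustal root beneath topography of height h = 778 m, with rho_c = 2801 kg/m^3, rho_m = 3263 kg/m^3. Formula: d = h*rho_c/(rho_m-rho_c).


rho_m - rho_c = 3263 - 2801 = 462
d = 778 * 2801 / 462
= 2179178 / 462
= 4716.84 m

4716.84


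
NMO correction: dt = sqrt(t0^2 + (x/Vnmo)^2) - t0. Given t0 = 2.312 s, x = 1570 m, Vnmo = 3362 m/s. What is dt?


x/Vnmo = 1570/3362 = 0.466984
(x/Vnmo)^2 = 0.218074
t0^2 = 5.345344
sqrt(5.345344 + 0.218074) = 2.35869
dt = 2.35869 - 2.312 = 0.04669

0.04669


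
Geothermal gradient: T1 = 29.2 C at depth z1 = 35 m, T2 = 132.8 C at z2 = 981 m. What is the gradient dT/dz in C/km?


dT = 132.8 - 29.2 = 103.6 C
dz = 981 - 35 = 946 m
gradient = dT/dz * 1000 = 103.6/946 * 1000 = 109.5137 C/km

109.5137


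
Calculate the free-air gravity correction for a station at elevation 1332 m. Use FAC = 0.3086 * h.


FAC = 0.3086 * h
= 0.3086 * 1332
= 411.0552 mGal

411.0552


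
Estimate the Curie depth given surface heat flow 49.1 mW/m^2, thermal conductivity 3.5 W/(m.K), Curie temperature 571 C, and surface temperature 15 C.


T_Curie - T_surf = 571 - 15 = 556 C
Convert q to W/m^2: 49.1 mW/m^2 = 0.0491 W/m^2
d = 556 * 3.5 / 0.0491 = 39633.4 m

39633.4


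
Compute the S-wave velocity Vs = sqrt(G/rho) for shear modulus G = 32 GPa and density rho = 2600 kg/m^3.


Convert G to Pa: G = 32e9 Pa
Compute G/rho = 32e9 / 2600 = 12307692.3077
Vs = sqrt(12307692.3077) = 3508.23 m/s

3508.23


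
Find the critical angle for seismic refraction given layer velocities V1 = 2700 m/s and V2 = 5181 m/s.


V1/V2 = 2700/5181 = 0.521135
theta_c = arcsin(0.521135) = 31.4084 degrees

31.4084


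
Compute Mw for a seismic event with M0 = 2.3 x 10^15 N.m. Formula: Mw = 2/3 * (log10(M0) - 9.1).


log10(M0) = log10(2.3 x 10^15) = 15.3617
Mw = 2/3 * (15.3617 - 9.1)
= 2/3 * 6.2617
= 4.17

4.17


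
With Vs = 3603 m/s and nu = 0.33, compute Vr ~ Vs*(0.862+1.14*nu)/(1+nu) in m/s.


Numerator factor = 0.862 + 1.14*0.33 = 1.2382
Denominator = 1 + 0.33 = 1.33
Vr = 3603 * 1.2382 / 1.33 = 3354.31 m/s

3354.31


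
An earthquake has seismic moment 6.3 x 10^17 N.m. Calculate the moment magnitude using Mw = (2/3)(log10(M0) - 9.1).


log10(M0) = log10(6.3 x 10^17) = 17.7993
Mw = 2/3 * (17.7993 - 9.1)
= 2/3 * 8.6993
= 5.8

5.8


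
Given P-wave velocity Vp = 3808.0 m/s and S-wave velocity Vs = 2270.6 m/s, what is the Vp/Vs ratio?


Vp/Vs = 3808.0 / 2270.6
= 1.6771

1.6771


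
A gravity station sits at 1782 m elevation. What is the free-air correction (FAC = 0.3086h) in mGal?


FAC = 0.3086 * h
= 0.3086 * 1782
= 549.9252 mGal

549.9252


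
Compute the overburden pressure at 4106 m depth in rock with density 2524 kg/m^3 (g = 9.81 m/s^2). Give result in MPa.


P = rho * g * z / 1e6
= 2524 * 9.81 * 4106 / 1e6
= 101666366.64 / 1e6
= 101.6664 MPa

101.6664


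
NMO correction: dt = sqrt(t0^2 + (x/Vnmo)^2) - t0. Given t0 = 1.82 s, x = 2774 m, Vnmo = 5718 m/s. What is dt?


x/Vnmo = 2774/5718 = 0.485135
(x/Vnmo)^2 = 0.235356
t0^2 = 3.3124
sqrt(3.3124 + 0.235356) = 1.883549
dt = 1.883549 - 1.82 = 0.063549

0.063549


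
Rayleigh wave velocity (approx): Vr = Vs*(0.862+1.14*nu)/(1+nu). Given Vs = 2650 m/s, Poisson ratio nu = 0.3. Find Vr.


Numerator factor = 0.862 + 1.14*0.3 = 1.204
Denominator = 1 + 0.3 = 1.3
Vr = 2650 * 1.204 / 1.3 = 2454.31 m/s

2454.31


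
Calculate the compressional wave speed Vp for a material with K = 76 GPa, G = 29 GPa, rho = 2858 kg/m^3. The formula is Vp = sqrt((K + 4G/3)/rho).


First compute the effective modulus:
K + 4G/3 = 76e9 + 4*29e9/3 = 114666666666.67 Pa
Then divide by density:
114666666666.67 / 2858 = 40121296.9443 Pa/(kg/m^3)
Take the square root:
Vp = sqrt(40121296.9443) = 6334.14 m/s

6334.14


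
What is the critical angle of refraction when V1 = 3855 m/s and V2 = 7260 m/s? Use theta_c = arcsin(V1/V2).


V1/V2 = 3855/7260 = 0.530992
theta_c = arcsin(0.530992) = 32.0725 degrees

32.0725


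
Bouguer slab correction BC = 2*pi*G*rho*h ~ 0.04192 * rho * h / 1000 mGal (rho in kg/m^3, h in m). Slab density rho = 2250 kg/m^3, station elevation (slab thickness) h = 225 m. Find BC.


BC = 0.04192 * rho * h / 1000
= 0.04192 * 2250 * 225 / 1000
= 21.222 mGal

21.222


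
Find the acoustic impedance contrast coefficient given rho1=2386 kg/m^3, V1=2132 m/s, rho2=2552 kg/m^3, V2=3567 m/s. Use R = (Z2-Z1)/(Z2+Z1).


Z1 = 2386 * 2132 = 5086952
Z2 = 2552 * 3567 = 9102984
R = (9102984 - 5086952) / (9102984 + 5086952) = 4016032 / 14189936 = 0.283

0.283


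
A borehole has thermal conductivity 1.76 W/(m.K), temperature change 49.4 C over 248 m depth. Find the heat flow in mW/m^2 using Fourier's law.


q = k * dT / dz * 1000
= 1.76 * 49.4 / 248 * 1000
= 0.350581 * 1000
= 350.5806 mW/m^2

350.5806


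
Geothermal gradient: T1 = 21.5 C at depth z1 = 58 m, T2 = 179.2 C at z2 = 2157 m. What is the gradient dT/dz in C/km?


dT = 179.2 - 21.5 = 157.7 C
dz = 2157 - 58 = 2099 m
gradient = dT/dz * 1000 = 157.7/2099 * 1000 = 75.131 C/km

75.131


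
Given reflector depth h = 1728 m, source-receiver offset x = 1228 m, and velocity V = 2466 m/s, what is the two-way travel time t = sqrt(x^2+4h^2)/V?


x^2 + 4h^2 = 1228^2 + 4*1728^2 = 1507984 + 11943936 = 13451920
sqrt(13451920) = 3667.6859
t = 3667.6859 / 2466 = 1.4873 s

1.4873


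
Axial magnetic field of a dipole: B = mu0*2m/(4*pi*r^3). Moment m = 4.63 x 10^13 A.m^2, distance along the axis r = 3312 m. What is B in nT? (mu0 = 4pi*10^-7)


m = 4.63 x 10^13 = 46300000000000 A.m^2
2m = 92600000000000 A.m^2
r^3 = 3312^3 = 36330467328
B = (4pi*10^-7) * 92600000000000 / (4*pi * 36330467328) * 1e9
= 116364591.888966 / 456542117036.52 * 1e9
= 254882.4907 nT

254882.4907


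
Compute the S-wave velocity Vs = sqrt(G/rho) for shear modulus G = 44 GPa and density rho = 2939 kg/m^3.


Convert G to Pa: G = 44e9 Pa
Compute G/rho = 44e9 / 2939 = 14971078.5982
Vs = sqrt(14971078.5982) = 3869.25 m/s

3869.25


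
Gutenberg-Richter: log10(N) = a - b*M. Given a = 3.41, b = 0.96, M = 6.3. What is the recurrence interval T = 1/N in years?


log10(N) = 3.41 - 0.96*6.3 = -2.638
N = 10^-2.638 = 0.002301
T = 1/N = 1/0.002301 = 434.5102 years

434.5102


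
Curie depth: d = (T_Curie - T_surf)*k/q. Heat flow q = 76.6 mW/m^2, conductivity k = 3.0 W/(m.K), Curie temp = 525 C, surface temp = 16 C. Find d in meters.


T_Curie - T_surf = 525 - 16 = 509 C
Convert q to W/m^2: 76.6 mW/m^2 = 0.0766 W/m^2
d = 509 * 3.0 / 0.0766 = 19934.73 m

19934.73


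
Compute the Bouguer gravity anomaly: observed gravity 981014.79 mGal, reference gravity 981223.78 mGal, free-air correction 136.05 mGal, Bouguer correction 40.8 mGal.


BA = g_obs - g_ref + FAC - BC
= 981014.79 - 981223.78 + 136.05 - 40.8
= -113.74 mGal

-113.74


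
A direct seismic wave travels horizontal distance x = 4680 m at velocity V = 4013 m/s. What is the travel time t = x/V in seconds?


t = x / V
= 4680 / 4013
= 1.1662 s

1.1662


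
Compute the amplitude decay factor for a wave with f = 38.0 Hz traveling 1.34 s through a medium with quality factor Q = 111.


pi*f*t/Q = pi*38.0*1.34/111 = 1.44117
A/A0 = exp(-1.44117) = 0.236651

0.236651


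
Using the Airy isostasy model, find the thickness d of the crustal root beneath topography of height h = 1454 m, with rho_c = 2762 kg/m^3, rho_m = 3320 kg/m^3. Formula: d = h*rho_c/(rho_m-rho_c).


rho_m - rho_c = 3320 - 2762 = 558
d = 1454 * 2762 / 558
= 4015948 / 558
= 7197.04 m

7197.04


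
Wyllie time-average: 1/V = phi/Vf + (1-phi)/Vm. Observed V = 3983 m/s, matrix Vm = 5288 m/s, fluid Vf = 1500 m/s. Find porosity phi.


1/V - 1/Vm = 1/3983 - 1/5288 = 6.196e-05
1/Vf - 1/Vm = 1/1500 - 1/5288 = 0.00047756
phi = 6.196e-05 / 0.00047756 = 0.1297

0.1297


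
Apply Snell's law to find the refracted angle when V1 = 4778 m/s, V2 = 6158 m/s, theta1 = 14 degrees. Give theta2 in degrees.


sin(theta1) = sin(14 deg) = 0.241922
sin(theta2) = V2/V1 * sin(theta1) = 6158/4778 * 0.241922 = 0.311795
theta2 = arcsin(0.311795) = 18.1674 degrees

18.1674


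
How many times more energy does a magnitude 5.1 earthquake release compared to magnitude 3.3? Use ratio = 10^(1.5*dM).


M2 - M1 = 5.1 - 3.3 = 1.8
1.5 * 1.8 = 2.7
ratio = 10^2.7 = 501.19

501.19


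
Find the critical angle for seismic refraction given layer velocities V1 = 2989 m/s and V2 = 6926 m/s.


V1/V2 = 2989/6926 = 0.431562
theta_c = arcsin(0.431562) = 25.5667 degrees

25.5667


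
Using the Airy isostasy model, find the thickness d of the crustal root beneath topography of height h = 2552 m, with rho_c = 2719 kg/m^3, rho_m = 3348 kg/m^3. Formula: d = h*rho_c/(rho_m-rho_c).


rho_m - rho_c = 3348 - 2719 = 629
d = 2552 * 2719 / 629
= 6938888 / 629
= 11031.62 m

11031.62


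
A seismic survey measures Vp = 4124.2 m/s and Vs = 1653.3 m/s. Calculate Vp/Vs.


Vp/Vs = 4124.2 / 1653.3
= 2.4945

2.4945


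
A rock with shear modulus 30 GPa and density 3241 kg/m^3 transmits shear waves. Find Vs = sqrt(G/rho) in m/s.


Convert G to Pa: G = 30e9 Pa
Compute G/rho = 30e9 / 3241 = 9256402.345
Vs = sqrt(9256402.345) = 3042.43 m/s

3042.43


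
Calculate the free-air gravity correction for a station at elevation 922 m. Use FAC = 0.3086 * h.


FAC = 0.3086 * h
= 0.3086 * 922
= 284.5292 mGal

284.5292


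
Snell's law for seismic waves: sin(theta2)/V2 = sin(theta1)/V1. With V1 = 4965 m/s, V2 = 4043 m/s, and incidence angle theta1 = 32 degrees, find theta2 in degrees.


sin(theta1) = sin(32 deg) = 0.529919
sin(theta2) = V2/V1 * sin(theta1) = 4043/4965 * 0.529919 = 0.431513
theta2 = arcsin(0.431513) = 25.5636 degrees

25.5636


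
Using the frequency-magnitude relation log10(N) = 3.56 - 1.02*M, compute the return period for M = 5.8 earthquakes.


log10(N) = 3.56 - 1.02*5.8 = -2.356
N = 10^-2.356 = 0.004406
T = 1/N = 1/0.004406 = 226.9865 years

226.9865


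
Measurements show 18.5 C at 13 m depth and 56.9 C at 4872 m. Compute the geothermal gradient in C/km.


dT = 56.9 - 18.5 = 38.4 C
dz = 4872 - 13 = 4859 m
gradient = dT/dz * 1000 = 38.4/4859 * 1000 = 7.9029 C/km

7.9029


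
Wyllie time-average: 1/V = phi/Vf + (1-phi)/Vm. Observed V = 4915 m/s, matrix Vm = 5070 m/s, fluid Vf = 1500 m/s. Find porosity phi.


1/V - 1/Vm = 1/4915 - 1/5070 = 6.22e-06
1/Vf - 1/Vm = 1/1500 - 1/5070 = 0.00046943
phi = 6.22e-06 / 0.00046943 = 0.0133

0.0133


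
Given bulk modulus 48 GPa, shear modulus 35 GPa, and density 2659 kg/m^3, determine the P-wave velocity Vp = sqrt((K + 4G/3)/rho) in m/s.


First compute the effective modulus:
K + 4G/3 = 48e9 + 4*35e9/3 = 94666666666.67 Pa
Then divide by density:
94666666666.67 / 2659 = 35602356.7757 Pa/(kg/m^3)
Take the square root:
Vp = sqrt(35602356.7757) = 5966.77 m/s

5966.77


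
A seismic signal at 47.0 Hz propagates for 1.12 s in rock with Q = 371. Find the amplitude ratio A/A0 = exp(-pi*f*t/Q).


pi*f*t/Q = pi*47.0*1.12/371 = 0.445751
A/A0 = exp(-0.445751) = 0.640344

0.640344


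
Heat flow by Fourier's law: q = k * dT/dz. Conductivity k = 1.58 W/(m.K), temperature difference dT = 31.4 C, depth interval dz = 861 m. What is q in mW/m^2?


q = k * dT / dz * 1000
= 1.58 * 31.4 / 861 * 1000
= 0.057621 * 1000
= 57.6214 mW/m^2

57.6214


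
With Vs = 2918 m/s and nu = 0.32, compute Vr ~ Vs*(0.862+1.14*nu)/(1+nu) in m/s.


Numerator factor = 0.862 + 1.14*0.32 = 1.2268
Denominator = 1 + 0.32 = 1.32
Vr = 2918 * 1.2268 / 1.32 = 2711.97 m/s

2711.97


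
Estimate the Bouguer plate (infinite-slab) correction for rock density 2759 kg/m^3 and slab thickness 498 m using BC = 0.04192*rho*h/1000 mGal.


BC = 0.04192 * rho * h / 1000
= 0.04192 * 2759 * 498 / 1000
= 57.5973 mGal

57.5973


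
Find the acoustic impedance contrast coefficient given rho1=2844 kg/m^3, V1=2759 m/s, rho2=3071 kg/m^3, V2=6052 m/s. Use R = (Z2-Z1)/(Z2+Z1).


Z1 = 2844 * 2759 = 7846596
Z2 = 3071 * 6052 = 18585692
R = (18585692 - 7846596) / (18585692 + 7846596) = 10739096 / 26432288 = 0.4063

0.4063


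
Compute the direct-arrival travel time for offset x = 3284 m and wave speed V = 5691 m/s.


t = x / V
= 3284 / 5691
= 0.5771 s

0.5771


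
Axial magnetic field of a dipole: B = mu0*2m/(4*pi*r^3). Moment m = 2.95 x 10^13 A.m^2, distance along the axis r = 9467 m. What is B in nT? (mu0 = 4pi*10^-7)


m = 2.95 x 10^13 = 29500000000000 A.m^2
2m = 59000000000000 A.m^2
r^3 = 9467^3 = 848471250563
B = (4pi*10^-7) * 59000000000000 / (4*pi * 848471250563) * 1e9
= 74141586.624719 / 10662204190203.46 * 1e9
= 6953.6829 nT

6953.6829


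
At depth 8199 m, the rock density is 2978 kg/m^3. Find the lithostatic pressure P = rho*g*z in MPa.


P = rho * g * z / 1e6
= 2978 * 9.81 * 8199 / 1e6
= 239527061.82 / 1e6
= 239.5271 MPa

239.5271


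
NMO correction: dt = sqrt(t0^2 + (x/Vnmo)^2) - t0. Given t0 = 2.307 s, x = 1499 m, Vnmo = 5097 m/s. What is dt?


x/Vnmo = 1499/5097 = 0.294095
(x/Vnmo)^2 = 0.086492
t0^2 = 5.322249
sqrt(5.322249 + 0.086492) = 2.32567
dt = 2.32567 - 2.307 = 0.01867

0.01867


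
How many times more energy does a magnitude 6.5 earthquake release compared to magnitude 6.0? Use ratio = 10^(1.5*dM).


M2 - M1 = 6.5 - 6.0 = 0.5
1.5 * 0.5 = 0.75
ratio = 10^0.75 = 5.62

5.62


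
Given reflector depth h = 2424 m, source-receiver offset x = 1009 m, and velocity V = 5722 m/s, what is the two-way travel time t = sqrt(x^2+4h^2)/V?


x^2 + 4h^2 = 1009^2 + 4*2424^2 = 1018081 + 23503104 = 24521185
sqrt(24521185) = 4951.887
t = 4951.887 / 5722 = 0.8654 s

0.8654


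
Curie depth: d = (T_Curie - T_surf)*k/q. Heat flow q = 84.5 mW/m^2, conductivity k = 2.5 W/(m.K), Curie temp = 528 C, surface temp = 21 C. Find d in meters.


T_Curie - T_surf = 528 - 21 = 507 C
Convert q to W/m^2: 84.5 mW/m^2 = 0.0845 W/m^2
d = 507 * 2.5 / 0.0845 = 15000.0 m

15000.0


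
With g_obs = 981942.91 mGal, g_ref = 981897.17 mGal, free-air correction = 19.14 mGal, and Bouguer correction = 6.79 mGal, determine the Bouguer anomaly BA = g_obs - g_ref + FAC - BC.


BA = g_obs - g_ref + FAC - BC
= 981942.91 - 981897.17 + 19.14 - 6.79
= 58.09 mGal

58.09


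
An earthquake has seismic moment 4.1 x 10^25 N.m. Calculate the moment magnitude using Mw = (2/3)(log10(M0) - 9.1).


log10(M0) = log10(4.1 x 10^25) = 25.6128
Mw = 2/3 * (25.6128 - 9.1)
= 2/3 * 16.5128
= 11.01

11.01


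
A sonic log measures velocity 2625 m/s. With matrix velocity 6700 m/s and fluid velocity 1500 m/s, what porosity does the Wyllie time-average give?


1/V - 1/Vm = 1/2625 - 1/6700 = 0.0002317
1/Vf - 1/Vm = 1/1500 - 1/6700 = 0.00051741
phi = 0.0002317 / 0.00051741 = 0.4478

0.4478


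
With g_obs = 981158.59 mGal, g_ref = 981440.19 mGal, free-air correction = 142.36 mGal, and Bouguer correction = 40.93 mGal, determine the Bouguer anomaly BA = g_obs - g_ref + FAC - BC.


BA = g_obs - g_ref + FAC - BC
= 981158.59 - 981440.19 + 142.36 - 40.93
= -180.17 mGal

-180.17


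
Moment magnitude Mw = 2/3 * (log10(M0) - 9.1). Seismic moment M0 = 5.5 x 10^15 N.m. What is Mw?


log10(M0) = log10(5.5 x 10^15) = 15.7404
Mw = 2/3 * (15.7404 - 9.1)
= 2/3 * 6.6404
= 4.43

4.43


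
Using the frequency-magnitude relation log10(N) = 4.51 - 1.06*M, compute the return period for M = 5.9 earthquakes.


log10(N) = 4.51 - 1.06*5.9 = -1.744
N = 10^-1.744 = 0.01803
T = 1/N = 1/0.01803 = 55.4626 years

55.4626


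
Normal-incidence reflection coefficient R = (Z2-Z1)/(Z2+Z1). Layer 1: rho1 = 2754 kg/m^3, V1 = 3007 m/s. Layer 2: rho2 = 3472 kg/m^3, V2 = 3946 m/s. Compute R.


Z1 = 2754 * 3007 = 8281278
Z2 = 3472 * 3946 = 13700512
R = (13700512 - 8281278) / (13700512 + 8281278) = 5419234 / 21981790 = 0.2465

0.2465


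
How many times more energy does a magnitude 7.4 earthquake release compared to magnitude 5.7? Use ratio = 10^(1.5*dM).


M2 - M1 = 7.4 - 5.7 = 1.7
1.5 * 1.7 = 2.55
ratio = 10^2.55 = 354.81

354.81


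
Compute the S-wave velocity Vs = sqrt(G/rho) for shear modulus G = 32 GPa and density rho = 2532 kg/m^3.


Convert G to Pa: G = 32e9 Pa
Compute G/rho = 32e9 / 2532 = 12638230.6477
Vs = sqrt(12638230.6477) = 3555.03 m/s

3555.03


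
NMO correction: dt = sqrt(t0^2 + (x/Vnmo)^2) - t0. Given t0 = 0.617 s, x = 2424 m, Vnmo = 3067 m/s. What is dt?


x/Vnmo = 2424/3067 = 0.790349
(x/Vnmo)^2 = 0.624651
t0^2 = 0.380689
sqrt(0.380689 + 0.624651) = 1.002667
dt = 1.002667 - 0.617 = 0.385667

0.385667


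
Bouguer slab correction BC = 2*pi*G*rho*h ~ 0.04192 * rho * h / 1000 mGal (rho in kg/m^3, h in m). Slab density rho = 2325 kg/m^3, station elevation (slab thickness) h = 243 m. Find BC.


BC = 0.04192 * rho * h / 1000
= 0.04192 * 2325 * 243 / 1000
= 23.6838 mGal

23.6838


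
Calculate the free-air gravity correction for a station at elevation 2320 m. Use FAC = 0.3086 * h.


FAC = 0.3086 * h
= 0.3086 * 2320
= 715.952 mGal

715.952


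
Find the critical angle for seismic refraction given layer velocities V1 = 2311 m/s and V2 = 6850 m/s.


V1/V2 = 2311/6850 = 0.337372
theta_c = arcsin(0.337372) = 19.7169 degrees

19.7169


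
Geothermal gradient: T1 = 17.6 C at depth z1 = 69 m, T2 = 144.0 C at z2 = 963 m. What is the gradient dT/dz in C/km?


dT = 144.0 - 17.6 = 126.4 C
dz = 963 - 69 = 894 m
gradient = dT/dz * 1000 = 126.4/894 * 1000 = 141.387 C/km

141.387


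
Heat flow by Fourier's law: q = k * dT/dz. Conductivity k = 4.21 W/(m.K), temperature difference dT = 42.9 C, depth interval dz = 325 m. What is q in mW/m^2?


q = k * dT / dz * 1000
= 4.21 * 42.9 / 325 * 1000
= 0.55572 * 1000
= 555.72 mW/m^2

555.72


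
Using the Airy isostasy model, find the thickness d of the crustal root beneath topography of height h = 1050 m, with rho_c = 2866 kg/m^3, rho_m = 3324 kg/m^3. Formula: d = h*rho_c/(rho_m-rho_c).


rho_m - rho_c = 3324 - 2866 = 458
d = 1050 * 2866 / 458
= 3009300 / 458
= 6570.52 m

6570.52


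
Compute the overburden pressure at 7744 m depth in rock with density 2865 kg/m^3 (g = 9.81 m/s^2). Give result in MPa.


P = rho * g * z / 1e6
= 2865 * 9.81 * 7744 / 1e6
= 217650153.6 / 1e6
= 217.6502 MPa

217.6502


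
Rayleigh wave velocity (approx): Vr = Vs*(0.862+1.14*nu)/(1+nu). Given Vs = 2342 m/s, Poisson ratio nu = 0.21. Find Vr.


Numerator factor = 0.862 + 1.14*0.21 = 1.1014
Denominator = 1 + 0.21 = 1.21
Vr = 2342 * 1.1014 / 1.21 = 2131.8 m/s

2131.8


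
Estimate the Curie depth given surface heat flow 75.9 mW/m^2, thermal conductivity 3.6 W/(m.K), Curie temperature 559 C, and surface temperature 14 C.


T_Curie - T_surf = 559 - 14 = 545 C
Convert q to W/m^2: 75.9 mW/m^2 = 0.0759 W/m^2
d = 545 * 3.6 / 0.0759 = 25849.8 m

25849.8


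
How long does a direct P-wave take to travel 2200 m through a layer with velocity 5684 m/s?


t = x / V
= 2200 / 5684
= 0.3871 s

0.3871


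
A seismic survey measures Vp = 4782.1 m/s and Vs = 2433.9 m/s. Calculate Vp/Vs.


Vp/Vs = 4782.1 / 2433.9
= 1.9648

1.9648


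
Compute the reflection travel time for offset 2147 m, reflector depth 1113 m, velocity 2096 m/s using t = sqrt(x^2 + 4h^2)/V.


x^2 + 4h^2 = 2147^2 + 4*1113^2 = 4609609 + 4955076 = 9564685
sqrt(9564685) = 3092.6825
t = 3092.6825 / 2096 = 1.4755 s

1.4755


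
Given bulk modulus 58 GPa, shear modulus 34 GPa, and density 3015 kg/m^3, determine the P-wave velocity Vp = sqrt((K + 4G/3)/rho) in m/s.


First compute the effective modulus:
K + 4G/3 = 58e9 + 4*34e9/3 = 103333333333.33 Pa
Then divide by density:
103333333333.33 / 3015 = 34273079.0492 Pa/(kg/m^3)
Take the square root:
Vp = sqrt(34273079.0492) = 5854.32 m/s

5854.32


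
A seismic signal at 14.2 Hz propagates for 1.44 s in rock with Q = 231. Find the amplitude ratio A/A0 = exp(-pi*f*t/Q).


pi*f*t/Q = pi*14.2*1.44/231 = 0.278092
A/A0 = exp(-0.278092) = 0.757227

0.757227


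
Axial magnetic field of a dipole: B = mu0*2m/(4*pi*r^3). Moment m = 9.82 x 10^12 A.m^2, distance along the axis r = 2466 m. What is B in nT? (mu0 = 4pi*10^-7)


m = 9.82 x 10^12 = 9820000000000 A.m^2
2m = 19640000000000 A.m^2
r^3 = 2466^3 = 14996130696
B = (4pi*10^-7) * 19640000000000 / (4*pi * 14996130696) * 1e9
= 24680351.886601 / 188446936107.3 * 1e9
= 130967.1168 nT

130967.1168


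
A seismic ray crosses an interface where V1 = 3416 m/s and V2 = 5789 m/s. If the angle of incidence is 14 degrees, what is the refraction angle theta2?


sin(theta1) = sin(14 deg) = 0.241922
sin(theta2) = V2/V1 * sin(theta1) = 5789/3416 * 0.241922 = 0.409978
theta2 = arcsin(0.409978) = 24.2035 degrees

24.2035


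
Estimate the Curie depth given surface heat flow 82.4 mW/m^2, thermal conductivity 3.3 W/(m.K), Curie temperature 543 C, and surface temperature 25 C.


T_Curie - T_surf = 543 - 25 = 518 C
Convert q to W/m^2: 82.4 mW/m^2 = 0.0824 W/m^2
d = 518 * 3.3 / 0.0824 = 20745.15 m

20745.15


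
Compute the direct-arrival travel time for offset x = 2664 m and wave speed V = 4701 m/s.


t = x / V
= 2664 / 4701
= 0.5667 s

0.5667


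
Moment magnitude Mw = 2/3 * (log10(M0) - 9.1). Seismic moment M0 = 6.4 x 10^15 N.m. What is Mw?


log10(M0) = log10(6.4 x 10^15) = 15.8062
Mw = 2/3 * (15.8062 - 9.1)
= 2/3 * 6.7062
= 4.47

4.47


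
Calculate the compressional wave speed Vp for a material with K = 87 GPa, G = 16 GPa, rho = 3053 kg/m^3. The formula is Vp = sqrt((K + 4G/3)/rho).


First compute the effective modulus:
K + 4G/3 = 87e9 + 4*16e9/3 = 108333333333.33 Pa
Then divide by density:
108333333333.33 / 3053 = 35484223.1685 Pa/(kg/m^3)
Take the square root:
Vp = sqrt(35484223.1685) = 5956.86 m/s

5956.86


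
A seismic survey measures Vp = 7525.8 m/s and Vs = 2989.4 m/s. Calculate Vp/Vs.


Vp/Vs = 7525.8 / 2989.4
= 2.5175

2.5175


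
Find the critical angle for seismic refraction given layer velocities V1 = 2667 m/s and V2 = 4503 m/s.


V1/V2 = 2667/4503 = 0.592272
theta_c = arcsin(0.592272) = 36.3184 degrees

36.3184


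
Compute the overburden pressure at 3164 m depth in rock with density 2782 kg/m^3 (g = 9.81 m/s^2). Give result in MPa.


P = rho * g * z / 1e6
= 2782 * 9.81 * 3164 / 1e6
= 86350052.88 / 1e6
= 86.3501 MPa

86.3501


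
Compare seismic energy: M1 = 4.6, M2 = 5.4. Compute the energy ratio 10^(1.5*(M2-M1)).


M2 - M1 = 5.4 - 4.6 = 0.8
1.5 * 0.8 = 1.2
ratio = 10^1.2 = 15.85

15.85


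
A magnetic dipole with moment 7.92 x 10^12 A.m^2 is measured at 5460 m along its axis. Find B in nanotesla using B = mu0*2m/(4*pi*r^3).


m = 7.92 x 10^12 = 7920000000000 A.m^2
2m = 15840000000000 A.m^2
r^3 = 5460^3 = 162771336000
B = (4pi*10^-7) * 15840000000000 / (4*pi * 162771336000) * 1e9
= 19905131.053145 / 2045444933570.38 * 1e9
= 9731.4431 nT

9731.4431


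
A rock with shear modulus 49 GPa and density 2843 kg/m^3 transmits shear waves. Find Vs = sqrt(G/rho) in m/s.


Convert G to Pa: G = 49e9 Pa
Compute G/rho = 49e9 / 2843 = 17235314.8083
Vs = sqrt(17235314.8083) = 4151.54 m/s

4151.54


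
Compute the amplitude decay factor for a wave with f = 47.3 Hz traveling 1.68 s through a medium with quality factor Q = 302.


pi*f*t/Q = pi*47.3*1.68/302 = 0.826634
A/A0 = exp(-0.826634) = 0.437519

0.437519


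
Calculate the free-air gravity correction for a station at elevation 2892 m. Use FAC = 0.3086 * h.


FAC = 0.3086 * h
= 0.3086 * 2892
= 892.4712 mGal

892.4712


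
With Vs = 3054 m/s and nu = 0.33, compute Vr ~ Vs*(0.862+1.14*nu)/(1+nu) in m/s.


Numerator factor = 0.862 + 1.14*0.33 = 1.2382
Denominator = 1 + 0.33 = 1.33
Vr = 3054 * 1.2382 / 1.33 = 2843.21 m/s

2843.21


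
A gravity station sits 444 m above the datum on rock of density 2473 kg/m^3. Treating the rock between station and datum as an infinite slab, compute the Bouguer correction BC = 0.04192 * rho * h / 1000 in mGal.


BC = 0.04192 * rho * h / 1000
= 0.04192 * 2473 * 444 / 1000
= 46.0287 mGal

46.0287


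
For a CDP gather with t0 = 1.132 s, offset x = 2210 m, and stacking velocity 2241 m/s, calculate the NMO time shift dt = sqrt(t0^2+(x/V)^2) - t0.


x/Vnmo = 2210/2241 = 0.986167
(x/Vnmo)^2 = 0.972525
t0^2 = 1.281424
sqrt(1.281424 + 0.972525) = 1.501316
dt = 1.501316 - 1.132 = 0.369316

0.369316


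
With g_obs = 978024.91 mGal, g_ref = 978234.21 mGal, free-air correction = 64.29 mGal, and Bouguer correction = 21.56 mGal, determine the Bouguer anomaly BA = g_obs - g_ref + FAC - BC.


BA = g_obs - g_ref + FAC - BC
= 978024.91 - 978234.21 + 64.29 - 21.56
= -166.57 mGal

-166.57


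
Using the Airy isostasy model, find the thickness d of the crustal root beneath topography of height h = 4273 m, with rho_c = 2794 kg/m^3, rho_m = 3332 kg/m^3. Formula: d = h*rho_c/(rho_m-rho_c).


rho_m - rho_c = 3332 - 2794 = 538
d = 4273 * 2794 / 538
= 11938762 / 538
= 22191.01 m

22191.01


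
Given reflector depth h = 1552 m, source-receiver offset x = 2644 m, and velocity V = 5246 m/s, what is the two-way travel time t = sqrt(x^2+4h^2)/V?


x^2 + 4h^2 = 2644^2 + 4*1552^2 = 6990736 + 9634816 = 16625552
sqrt(16625552) = 4077.4443
t = 4077.4443 / 5246 = 0.7772 s

0.7772


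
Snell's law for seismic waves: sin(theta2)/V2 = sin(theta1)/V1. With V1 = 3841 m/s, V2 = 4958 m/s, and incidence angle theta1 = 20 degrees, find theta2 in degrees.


sin(theta1) = sin(20 deg) = 0.34202
sin(theta2) = V2/V1 * sin(theta1) = 4958/3841 * 0.34202 = 0.441483
theta2 = arcsin(0.441483) = 26.1985 degrees

26.1985


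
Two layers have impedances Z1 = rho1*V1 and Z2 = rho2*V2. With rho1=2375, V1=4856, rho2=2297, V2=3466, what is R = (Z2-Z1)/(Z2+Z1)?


Z1 = 2375 * 4856 = 11533000
Z2 = 2297 * 3466 = 7961402
R = (7961402 - 11533000) / (7961402 + 11533000) = -3571598 / 19494402 = -0.1832

-0.1832


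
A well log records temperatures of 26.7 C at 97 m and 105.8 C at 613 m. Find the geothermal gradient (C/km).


dT = 105.8 - 26.7 = 79.1 C
dz = 613 - 97 = 516 m
gradient = dT/dz * 1000 = 79.1/516 * 1000 = 153.2946 C/km

153.2946


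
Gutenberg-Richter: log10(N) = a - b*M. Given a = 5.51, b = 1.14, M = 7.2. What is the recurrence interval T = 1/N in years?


log10(N) = 5.51 - 1.14*7.2 = -2.698
N = 10^-2.698 = 0.002004
T = 1/N = 1/0.002004 = 498.8845 years

498.8845


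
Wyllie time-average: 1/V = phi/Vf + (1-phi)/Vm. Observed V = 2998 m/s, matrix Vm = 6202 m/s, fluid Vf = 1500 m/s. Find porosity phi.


1/V - 1/Vm = 1/2998 - 1/6202 = 0.00017232
1/Vf - 1/Vm = 1/1500 - 1/6202 = 0.00050543
phi = 0.00017232 / 0.00050543 = 0.3409

0.3409


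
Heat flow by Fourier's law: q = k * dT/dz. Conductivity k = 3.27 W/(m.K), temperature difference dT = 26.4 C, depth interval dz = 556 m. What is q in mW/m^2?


q = k * dT / dz * 1000
= 3.27 * 26.4 / 556 * 1000
= 0.155266 * 1000
= 155.2662 mW/m^2

155.2662


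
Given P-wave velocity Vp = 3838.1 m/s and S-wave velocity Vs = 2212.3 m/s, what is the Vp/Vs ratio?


Vp/Vs = 3838.1 / 2212.3
= 1.7349

1.7349


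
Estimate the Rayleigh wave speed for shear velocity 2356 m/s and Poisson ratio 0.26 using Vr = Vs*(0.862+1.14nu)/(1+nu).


Numerator factor = 0.862 + 1.14*0.26 = 1.1584
Denominator = 1 + 0.26 = 1.26
Vr = 2356 * 1.1584 / 1.26 = 2166.02 m/s

2166.02


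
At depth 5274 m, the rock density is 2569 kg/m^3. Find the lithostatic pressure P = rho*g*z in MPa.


P = rho * g * z / 1e6
= 2569 * 9.81 * 5274 / 1e6
= 132914767.86 / 1e6
= 132.9148 MPa

132.9148


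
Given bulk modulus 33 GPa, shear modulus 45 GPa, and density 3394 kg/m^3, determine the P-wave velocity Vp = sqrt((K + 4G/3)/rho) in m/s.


First compute the effective modulus:
K + 4G/3 = 33e9 + 4*45e9/3 = 93000000000.0 Pa
Then divide by density:
93000000000.0 / 3394 = 27401296.4054 Pa/(kg/m^3)
Take the square root:
Vp = sqrt(27401296.4054) = 5234.62 m/s

5234.62


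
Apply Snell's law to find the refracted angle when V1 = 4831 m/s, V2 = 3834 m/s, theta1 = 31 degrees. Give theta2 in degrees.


sin(theta1) = sin(31 deg) = 0.515038
sin(theta2) = V2/V1 * sin(theta1) = 3834/4831 * 0.515038 = 0.408747
theta2 = arcsin(0.408747) = 24.1261 degrees

24.1261


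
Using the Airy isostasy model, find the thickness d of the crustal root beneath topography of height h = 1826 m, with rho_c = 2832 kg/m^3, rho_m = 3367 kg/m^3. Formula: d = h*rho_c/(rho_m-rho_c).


rho_m - rho_c = 3367 - 2832 = 535
d = 1826 * 2832 / 535
= 5171232 / 535
= 9665.85 m

9665.85


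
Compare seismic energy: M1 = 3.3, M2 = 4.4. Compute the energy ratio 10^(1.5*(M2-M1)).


M2 - M1 = 4.4 - 3.3 = 1.1
1.5 * 1.1 = 1.65
ratio = 10^1.65 = 44.67

44.67


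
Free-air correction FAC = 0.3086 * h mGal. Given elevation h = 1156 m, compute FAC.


FAC = 0.3086 * h
= 0.3086 * 1156
= 356.7416 mGal

356.7416


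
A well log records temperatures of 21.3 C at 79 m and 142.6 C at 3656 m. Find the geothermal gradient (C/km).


dT = 142.6 - 21.3 = 121.3 C
dz = 3656 - 79 = 3577 m
gradient = dT/dz * 1000 = 121.3/3577 * 1000 = 33.9111 C/km

33.9111


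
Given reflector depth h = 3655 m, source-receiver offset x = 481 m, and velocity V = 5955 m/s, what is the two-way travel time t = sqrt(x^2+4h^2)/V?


x^2 + 4h^2 = 481^2 + 4*3655^2 = 231361 + 53436100 = 53667461
sqrt(53667461) = 7325.8079
t = 7325.8079 / 5955 = 1.2302 s

1.2302


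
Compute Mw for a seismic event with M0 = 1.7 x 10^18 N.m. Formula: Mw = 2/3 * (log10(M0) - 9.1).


log10(M0) = log10(1.7 x 10^18) = 18.2304
Mw = 2/3 * (18.2304 - 9.1)
= 2/3 * 9.1304
= 6.09

6.09


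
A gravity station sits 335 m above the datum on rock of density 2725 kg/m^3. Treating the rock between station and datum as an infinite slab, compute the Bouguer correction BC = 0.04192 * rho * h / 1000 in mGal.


BC = 0.04192 * rho * h / 1000
= 0.04192 * 2725 * 335 / 1000
= 38.2677 mGal

38.2677


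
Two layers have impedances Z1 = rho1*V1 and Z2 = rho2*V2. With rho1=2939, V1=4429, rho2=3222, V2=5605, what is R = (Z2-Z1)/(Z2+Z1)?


Z1 = 2939 * 4429 = 13016831
Z2 = 3222 * 5605 = 18059310
R = (18059310 - 13016831) / (18059310 + 13016831) = 5042479 / 31076141 = 0.1623

0.1623


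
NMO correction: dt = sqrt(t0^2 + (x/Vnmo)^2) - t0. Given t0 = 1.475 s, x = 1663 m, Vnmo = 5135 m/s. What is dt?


x/Vnmo = 1663/5135 = 0.323856
(x/Vnmo)^2 = 0.104883
t0^2 = 2.175625
sqrt(2.175625 + 0.104883) = 1.510135
dt = 1.510135 - 1.475 = 0.035135

0.035135


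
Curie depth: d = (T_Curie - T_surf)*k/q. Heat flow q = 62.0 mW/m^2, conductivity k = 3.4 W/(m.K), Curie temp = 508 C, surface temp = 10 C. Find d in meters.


T_Curie - T_surf = 508 - 10 = 498 C
Convert q to W/m^2: 62.0 mW/m^2 = 0.062 W/m^2
d = 498 * 3.4 / 0.062 = 27309.68 m

27309.68


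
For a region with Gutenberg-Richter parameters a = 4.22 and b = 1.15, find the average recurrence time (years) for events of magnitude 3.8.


log10(N) = 4.22 - 1.15*3.8 = -0.15
N = 10^-0.15 = 0.707946
T = 1/N = 1/0.707946 = 1.4125 years

1.4125


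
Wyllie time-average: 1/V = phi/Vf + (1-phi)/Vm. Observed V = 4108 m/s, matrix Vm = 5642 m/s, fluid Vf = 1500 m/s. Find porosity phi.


1/V - 1/Vm = 1/4108 - 1/5642 = 6.619e-05
1/Vf - 1/Vm = 1/1500 - 1/5642 = 0.00048942
phi = 6.619e-05 / 0.00048942 = 0.1352

0.1352


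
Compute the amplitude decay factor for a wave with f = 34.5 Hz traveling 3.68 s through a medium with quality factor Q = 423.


pi*f*t/Q = pi*34.5*3.68/423 = 0.942923
A/A0 = exp(-0.942923) = 0.389488

0.389488


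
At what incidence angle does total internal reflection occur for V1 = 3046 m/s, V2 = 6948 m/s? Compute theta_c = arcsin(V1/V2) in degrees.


V1/V2 = 3046/6948 = 0.4384
theta_c = arcsin(0.4384) = 26.0018 degrees

26.0018


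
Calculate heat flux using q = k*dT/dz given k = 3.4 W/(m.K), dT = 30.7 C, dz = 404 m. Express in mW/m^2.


q = k * dT / dz * 1000
= 3.4 * 30.7 / 404 * 1000
= 0.258366 * 1000
= 258.3663 mW/m^2

258.3663


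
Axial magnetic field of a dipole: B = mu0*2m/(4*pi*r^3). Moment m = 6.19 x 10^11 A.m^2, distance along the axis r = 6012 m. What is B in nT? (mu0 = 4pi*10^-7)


m = 6.19 x 10^11 = 619000000000 A.m^2
2m = 1238000000000 A.m^2
r^3 = 6012^3 = 217298593728
B = (4pi*10^-7) * 1238000000000 / (4*pi * 217298593728) * 1e9
= 1555716.682058 / 2730654662765.11 * 1e9
= 569.723 nT

569.723


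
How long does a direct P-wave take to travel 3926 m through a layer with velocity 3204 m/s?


t = x / V
= 3926 / 3204
= 1.2253 s

1.2253


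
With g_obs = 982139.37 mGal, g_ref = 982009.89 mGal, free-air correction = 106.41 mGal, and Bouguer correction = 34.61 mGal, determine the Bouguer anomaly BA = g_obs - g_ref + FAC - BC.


BA = g_obs - g_ref + FAC - BC
= 982139.37 - 982009.89 + 106.41 - 34.61
= 201.28 mGal

201.28


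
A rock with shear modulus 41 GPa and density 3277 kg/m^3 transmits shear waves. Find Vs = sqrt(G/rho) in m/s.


Convert G to Pa: G = 41e9 Pa
Compute G/rho = 41e9 / 3277 = 12511443.3933
Vs = sqrt(12511443.3933) = 3537.15 m/s

3537.15


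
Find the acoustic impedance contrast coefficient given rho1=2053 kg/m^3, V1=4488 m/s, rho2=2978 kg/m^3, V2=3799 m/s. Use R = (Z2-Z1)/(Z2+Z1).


Z1 = 2053 * 4488 = 9213864
Z2 = 2978 * 3799 = 11313422
R = (11313422 - 9213864) / (11313422 + 9213864) = 2099558 / 20527286 = 0.1023

0.1023
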